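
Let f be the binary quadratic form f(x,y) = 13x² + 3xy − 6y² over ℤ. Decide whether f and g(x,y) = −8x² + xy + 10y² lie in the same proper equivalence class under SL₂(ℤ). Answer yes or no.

D₁ = 321, D₂ = 321
river cycle of f (length 6): (-6, 9, 10), (10, 11, -5), (-5, 9, 12), (12, 15, -2), (-2, 17, 4), (4, 15, -6)
river cycle of g (length 4): (-8, 17, 1), (1, 17, -8), (-8, 15, 3), (3, 15, -8)
cycles differ ⇒ inequivalent

no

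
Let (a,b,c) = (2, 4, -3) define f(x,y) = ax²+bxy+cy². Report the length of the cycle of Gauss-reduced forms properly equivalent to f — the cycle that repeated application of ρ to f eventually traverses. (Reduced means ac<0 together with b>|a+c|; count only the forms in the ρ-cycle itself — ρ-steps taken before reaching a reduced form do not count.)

D = 40, ⌊√D⌋ = 6
river: ρ → (-3,2,3)
river: ρ → (3,4,-2)
river: ρ → (-2,4,3)
river: ρ → (3,2,-3)
river: ρ → (-3,4,2)
river: ρ → (2,4,-3)
ρ-cycle length = 6 (tail of 0 descent steps not counted)

6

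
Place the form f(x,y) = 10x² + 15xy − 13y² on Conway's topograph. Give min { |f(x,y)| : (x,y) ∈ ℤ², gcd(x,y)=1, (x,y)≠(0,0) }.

river: ρ → (-13,11,12)
river: ρ → (12,13,-12)
river: ρ → (-12,11,13)
river: ρ → (13,15,-10)
river: ρ → (-10,25,3)
river: ρ → (3,23,-18)
river: ρ → (-18,13,8)
river: ρ → (8,19,-12)
river: ρ → (-12,5,15)
river: ρ → (15,25,-2)
river: ρ → (-2,27,2)
river: ρ → (2,25,-15)
river: ρ → (-15,5,12)
river: ρ → (12,19,-8)
river: ρ → (-8,13,18)
river: ρ → (18,23,-3)
river: ρ → (-3,25,10)
river: ρ → (10,15,-13)
closes: descent 0, river 18
min |a| on river = 2

2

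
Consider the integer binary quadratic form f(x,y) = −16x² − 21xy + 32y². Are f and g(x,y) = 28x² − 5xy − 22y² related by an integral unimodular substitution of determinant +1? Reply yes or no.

D₁ = 2489, D₂ = 2489
river cycle of f (length 46): (32, 21, -16), (-16, 43, 10), (10, 37, -28), (-28, 19, 19), (19, 19, -28), (-28, 37, 10), (10, 43, -16), (-16, 21, 32), (32, 43, -5), (-5, 47, 14), … (36 more)
river cycle of g (length 46): (-22, 49, 1), (1, 49, -22), (-22, 39, 11), (11, 49, -2), (-2, 47, 35), (35, 23, -14), (-14, 33, 25), (25, 17, -22), (-22, 27, 20), (20, 13, -29), … (36 more)
cycles differ ⇒ inequivalent

no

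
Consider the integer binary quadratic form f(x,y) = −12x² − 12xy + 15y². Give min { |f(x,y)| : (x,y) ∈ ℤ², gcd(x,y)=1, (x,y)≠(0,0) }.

descent: ρ → (15,12,-12)  [lands on river]
river: ρ → (-12,12,15)
river: ρ → (15,18,-9)
river: ρ → (-9,18,15)
closes: descent 1, river 4
min |a| on river = 9

9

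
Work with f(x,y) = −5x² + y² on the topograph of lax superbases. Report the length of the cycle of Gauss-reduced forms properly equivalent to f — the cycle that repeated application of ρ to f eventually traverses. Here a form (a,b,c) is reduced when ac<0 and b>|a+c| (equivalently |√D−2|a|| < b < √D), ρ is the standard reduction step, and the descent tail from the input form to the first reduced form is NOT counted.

D = 20, ⌊√D⌋ = 4
descent: ρ → (1,4,-1)  [lands on river]
river: ρ → (-1,4,1)
ρ-cycle length = 2 (tail of 1 descent step not counted)

2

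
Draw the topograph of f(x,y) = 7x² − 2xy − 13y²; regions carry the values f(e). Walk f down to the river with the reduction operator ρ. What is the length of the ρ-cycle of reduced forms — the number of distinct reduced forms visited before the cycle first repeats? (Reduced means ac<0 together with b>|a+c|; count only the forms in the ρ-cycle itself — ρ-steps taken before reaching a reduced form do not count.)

D = 368, ⌊√D⌋ = 19
descent: ρ → (-13,2,7)
descent: ρ → (7,12,-8)  [lands on river]
river: ρ → (-8,4,11)
river: ρ → (11,18,-1)
river: ρ → (-1,18,11)
river: ρ → (11,4,-8)
river: ρ → (-8,12,7)
river: ρ → (7,16,-4)
river: ρ → (-4,16,7)
ρ-cycle length = 8 (tail of 2 descent steps not counted)

8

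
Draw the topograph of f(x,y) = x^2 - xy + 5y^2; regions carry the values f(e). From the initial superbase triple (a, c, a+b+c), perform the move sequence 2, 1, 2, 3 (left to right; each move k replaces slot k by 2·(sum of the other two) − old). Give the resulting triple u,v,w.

start (1,5,5) = (f(1,0),f(0,1),f(1,1))
replace slot 2: 2·(1+5) − 5 = 7 → (1,7,5)
replace slot 1: 2·(7+5) − 1 = 23 → (23,7,5)
replace slot 2: 2·(23+5) − 7 = 49 → (23,49,5)
replace slot 3: 2·(23+49) − 5 = 139 → (23,49,139)

23,49,139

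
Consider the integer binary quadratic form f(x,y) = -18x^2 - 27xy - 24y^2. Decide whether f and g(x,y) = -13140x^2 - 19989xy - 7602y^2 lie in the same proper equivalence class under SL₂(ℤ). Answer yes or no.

D₁ = -999, D₂ = -999
f is negative-definite; reduce −f:
−f: translate: b→-9 (≡27 mod 36), so (18,27,24)→(18,-9,15)
−f: flip: (18,-9,15)→(15,9,18)
−f: reduced (well bottom): (15,9,18) with a≤c, −a<b≤a
flip sign back: reduced form of f is (-15,-9,-18)
g is negative-definite; reduce −g:
−g: translate: b→-6291 (≡19989 mod 26280), so (13140,19989,7602)→(13140,-6291,753)
−g: flip: (13140,-6291,753)→(753,6291,13140)
−g: translate: b→267 (≡6291 mod 1506), so (753,6291,13140)→(753,267,24)
−g: flip: (753,267,24)→(24,-267,753)
−g: translate: b→21 (≡-267 mod 48), so (24,-267,753)→(24,21,15)
−g: flip: (24,21,15)→(15,-21,24)
−g: translate: b→9 (≡-21 mod 30), so (15,-21,24)→(15,9,18)
−g: reduced (well bottom): (15,9,18) with a≤c, −a<b≤a
flip sign back: reduced form of g is (-15,-9,-18)
reduced forms (-15, -9, -18) vs (-15, -9, -18) ⇒ equivalent

yes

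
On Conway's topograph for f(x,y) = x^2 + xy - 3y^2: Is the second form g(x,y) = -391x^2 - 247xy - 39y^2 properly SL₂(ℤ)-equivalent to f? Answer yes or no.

D₁ = 13, D₂ = 13
river cycle of f (length 2): (1, 3, -1), (-1, 3, 1)
river cycle of g (length 2): (-1, 3, 1), (1, 3, -1)
cycles coincide ⇒ equivalent

yes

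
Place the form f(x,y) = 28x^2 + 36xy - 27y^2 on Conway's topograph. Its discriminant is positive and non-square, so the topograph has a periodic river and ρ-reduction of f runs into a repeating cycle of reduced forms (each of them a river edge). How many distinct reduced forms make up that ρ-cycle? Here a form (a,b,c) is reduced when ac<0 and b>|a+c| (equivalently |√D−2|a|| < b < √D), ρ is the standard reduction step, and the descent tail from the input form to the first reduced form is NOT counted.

D = 4320, ⌊√D⌋ = 65
river: ρ → (-27,18,37)
river: ρ → (37,56,-8)
river: ρ → (-8,56,37)
river: ρ → (37,18,-27)
river: ρ → (-27,36,28)
river: ρ → (28,20,-35)
river: ρ → (-35,50,13)
river: ρ → (13,54,-27)
river: ρ → (-27,54,13)
river: ρ → (13,50,-35)
river: ρ → (-35,20,28)
river: ρ → (28,36,-27)
ρ-cycle length = 12 (tail of 0 descent steps not counted)

12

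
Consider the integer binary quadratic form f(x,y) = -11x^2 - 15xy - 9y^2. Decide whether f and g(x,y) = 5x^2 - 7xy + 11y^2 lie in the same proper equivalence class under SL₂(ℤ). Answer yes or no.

D₁ = -171, D₂ = -171
f is negative-definite; reduce −f:
−f: translate: b→-7 (≡15 mod 22), so (11,15,9)→(11,-7,5)
−f: flip: (11,-7,5)→(5,7,11)
−f: translate: b→-3 (≡7 mod 10), so (5,7,11)→(5,-3,9)
−f: reduced (well bottom): (5,-3,9) with a≤c, −a<b≤a
flip sign back: reduced form of f is (-5,3,-9)
g: translate: b→3 (≡-7 mod 10), so (5,-7,11)→(5,3,9)
g: reduced (well bottom): (5,3,9) with a≤c, −a<b≤a
reduced forms (-5, 3, -9) vs (5, 3, 9) ⇒ inequivalent

no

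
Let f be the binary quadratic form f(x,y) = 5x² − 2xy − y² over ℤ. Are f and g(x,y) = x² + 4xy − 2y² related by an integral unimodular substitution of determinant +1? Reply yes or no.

D₁ = 24, D₂ = 24
river cycle of f (length 2): (-1, 4, 2), (2, 4, -1)
river cycle of g (length 2): (-2, 4, 1), (1, 4, -2)
cycles differ ⇒ inequivalent

no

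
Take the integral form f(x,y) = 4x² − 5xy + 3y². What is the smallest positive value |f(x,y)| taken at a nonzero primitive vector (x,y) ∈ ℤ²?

translate: b→3 (≡-5 mod 8), so (4,-5,3)→(4,3,2)
flip: (4,3,2)→(2,-3,4)
translate: b→1 (≡-3 mod 4), so (2,-3,4)→(2,1,3)
reduced (well bottom): (2,1,3) with a≤c, −a<b≤a
well minimum = a = 2

2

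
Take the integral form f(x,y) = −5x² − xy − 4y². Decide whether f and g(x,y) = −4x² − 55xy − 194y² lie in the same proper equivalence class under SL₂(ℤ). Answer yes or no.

D₁ = -79, D₂ = -79
f is negative-definite; reduce −f:
−f: flip: (5,1,4)→(4,-1,5)
−f: reduced (well bottom): (4,-1,5) with a≤c, −a<b≤a
flip sign back: reduced form of f is (-4,1,-5)
g is negative-definite; reduce −g:
−g: translate: b→-1 (≡55 mod 8), so (4,55,194)→(4,-1,5)
−g: reduced (well bottom): (4,-1,5) with a≤c, −a<b≤a
flip sign back: reduced form of g is (-4,1,-5)
reduced forms (-4, 1, -5) vs (-4, 1, -5) ⇒ equivalent

yes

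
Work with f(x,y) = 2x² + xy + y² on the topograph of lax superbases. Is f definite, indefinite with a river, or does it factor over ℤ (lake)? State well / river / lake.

D = b²−4ac = 1² − 4·2·1 = -7
D < 0 ⇒ definite ⇒ every region one sign ⇒ single well

well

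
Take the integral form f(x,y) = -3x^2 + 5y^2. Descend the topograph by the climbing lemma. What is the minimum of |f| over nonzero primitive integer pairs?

descent: ρ → (5,0,-3)
descent: ρ → (-3,6,2)  [lands on river]
river: ρ → (2,6,-3)
closes: descent 2, river 2
min |a| on river = 2

2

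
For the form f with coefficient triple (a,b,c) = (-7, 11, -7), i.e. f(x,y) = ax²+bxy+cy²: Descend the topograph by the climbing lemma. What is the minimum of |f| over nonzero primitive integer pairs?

translate: b→3 (≡-11 mod 14), so (7,-11,7)→(7,3,3)
flip: (7,3,3)→(3,-3,7)
translate: b→3 (≡-3 mod 6), so (3,-3,7)→(3,3,7)
reduced (well bottom): (3,3,7) with a≤c, −a<b≤a
well minimum |f| = |-3| = 3 (negative-definite)

3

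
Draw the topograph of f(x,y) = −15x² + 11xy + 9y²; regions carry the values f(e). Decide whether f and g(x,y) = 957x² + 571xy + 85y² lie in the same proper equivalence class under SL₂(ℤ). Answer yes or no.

D₁ = 661, D₂ = 661
river cycle of f (length 22): (9, 25, -1), (-1, 25, 9), (9, 11, -15), (-15, 19, 5), (5, 21, -11), (-11, 23, 3), (3, 25, -3), (-3, 23, 11), (11, 21, -5), (-5, 19, 15), … (12 more)
river cycle of g (length 22): (9, 25, -1), (-1, 25, 9), (9, 11, -15), (-15, 19, 5), (5, 21, -11), (-11, 23, 3), (3, 25, -3), (-3, 23, 11), (11, 21, -5), (-5, 19, 15), … (12 more)
cycles coincide ⇒ equivalent

yes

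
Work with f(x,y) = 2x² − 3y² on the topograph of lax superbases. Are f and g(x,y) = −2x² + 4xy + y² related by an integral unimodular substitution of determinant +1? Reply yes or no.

D₁ = 24, D₂ = 24
river cycle of f (length 2): (2, 4, -1), (-1, 4, 2)
river cycle of g (length 2): (1, 4, -2), (-2, 4, 1)
cycles differ ⇒ inequivalent

no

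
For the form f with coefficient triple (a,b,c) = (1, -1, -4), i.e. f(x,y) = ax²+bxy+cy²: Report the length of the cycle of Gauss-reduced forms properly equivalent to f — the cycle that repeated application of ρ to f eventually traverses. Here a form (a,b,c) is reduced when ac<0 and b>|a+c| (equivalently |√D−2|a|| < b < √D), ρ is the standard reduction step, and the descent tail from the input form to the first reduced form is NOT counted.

D = 17, ⌊√D⌋ = 4
descent: ρ → (-4,1,1)
descent: ρ → (1,3,-2)  [lands on river]
river: ρ → (-2,1,2)
river: ρ → (2,3,-1)
river: ρ → (-1,3,2)
river: ρ → (2,1,-2)
river: ρ → (-2,3,1)
ρ-cycle length = 6 (tail of 2 descent steps not counted)

6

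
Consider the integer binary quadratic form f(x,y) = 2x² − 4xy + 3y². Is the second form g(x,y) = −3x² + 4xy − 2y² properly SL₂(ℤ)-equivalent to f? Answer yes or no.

D₁ = -8, D₂ = -8
f: translate: b→0 (≡-4 mod 4), so (2,-4,3)→(2,0,1)
f: flip: (2,0,1)→(1,0,2)
f: reduced (well bottom): (1,0,2) with a≤c, −a<b≤a
g is negative-definite; reduce −g:
−g: translate: b→2 (≡-4 mod 6), so (3,-4,2)→(3,2,1)
−g: flip: (3,2,1)→(1,-2,3)
−g: translate: b→0 (≡-2 mod 2), so (1,-2,3)→(1,0,2)
−g: reduced (well bottom): (1,0,2) with a≤c, −a<b≤a
flip sign back: reduced form of g is (-1,0,-2)
reduced forms (1, 0, 2) vs (-1, 0, -2) ⇒ inequivalent

no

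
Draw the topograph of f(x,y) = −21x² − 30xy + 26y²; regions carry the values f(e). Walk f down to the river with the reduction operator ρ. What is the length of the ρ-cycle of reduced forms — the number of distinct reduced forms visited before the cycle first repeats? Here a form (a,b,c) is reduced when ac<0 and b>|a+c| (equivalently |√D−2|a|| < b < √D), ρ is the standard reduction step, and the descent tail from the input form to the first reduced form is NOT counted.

D = 3084, ⌊√D⌋ = 55
descent: ρ → (26,30,-21)  [lands on river]
river: ρ → (-21,54,2)
river: ρ → (2,54,-21)
river: ρ → (-21,30,26)
river: ρ → (26,22,-25)
river: ρ → (-25,28,23)
river: ρ → (23,18,-30)
river: ρ → (-30,42,11)
river: ρ → (11,46,-22)
river: ρ → (-22,42,15)
river: ρ → (15,48,-13)
river: ρ → (-13,30,42)
river: ρ → (42,54,-1)
river: ρ → (-1,54,42)
river: ρ → (42,30,-13)
river: ρ → (-13,48,15)
river: ρ → (15,42,-22)
river: ρ → (-22,46,11)
river: ρ → (11,42,-30)
river: ρ → (-30,18,23)
river: ρ → (23,28,-25)
river: ρ → (-25,22,26)
ρ-cycle length = 22 (tail of 1 descent step not counted)

22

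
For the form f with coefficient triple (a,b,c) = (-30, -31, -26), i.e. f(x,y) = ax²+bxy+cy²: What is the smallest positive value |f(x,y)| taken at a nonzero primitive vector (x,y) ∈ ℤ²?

translate: b→-29 (≡31 mod 60), so (30,31,26)→(30,-29,25)
flip: (30,-29,25)→(25,29,30)
translate: b→-21 (≡29 mod 50), so (25,29,30)→(25,-21,26)
reduced (well bottom): (25,-21,26) with a≤c, −a<b≤a
well minimum |f| = |-25| = 25 (negative-definite)

25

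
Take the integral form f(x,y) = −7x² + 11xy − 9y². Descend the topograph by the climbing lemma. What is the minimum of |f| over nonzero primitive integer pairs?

translate: b→3 (≡-11 mod 14), so (7,-11,9)→(7,3,5)
flip: (7,3,5)→(5,-3,7)
reduced (well bottom): (5,-3,7) with a≤c, −a<b≤a
well minimum |f| = |-5| = 5 (negative-definite)

5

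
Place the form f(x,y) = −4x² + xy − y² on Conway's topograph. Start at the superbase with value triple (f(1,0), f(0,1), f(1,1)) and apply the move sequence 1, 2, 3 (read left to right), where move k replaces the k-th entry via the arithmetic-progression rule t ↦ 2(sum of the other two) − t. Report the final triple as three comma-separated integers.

start (-4,-1,-4) = (f(1,0),f(0,1),f(1,1))
replace slot 1: 2·((-1)+(-4)) − (-4) = -6 → (-6,-1,-4)
replace slot 2: 2·((-6)+(-4)) − (-1) = -19 → (-6,-19,-4)
replace slot 3: 2·((-6)+(-19)) − (-4) = -46 → (-6,-19,-46)

-6,-19,-46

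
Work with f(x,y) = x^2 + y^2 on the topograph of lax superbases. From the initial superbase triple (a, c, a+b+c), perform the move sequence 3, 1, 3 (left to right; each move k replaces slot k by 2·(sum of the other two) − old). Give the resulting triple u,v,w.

start (1,1,2) = (f(1,0),f(0,1),f(1,1))
replace slot 3: 2·(1+1) − 2 = 2 → (1,1,2)
replace slot 1: 2·(1+2) − 1 = 5 → (5,1,2)
replace slot 3: 2·(5+1) − 2 = 10 → (5,1,10)

5,1,10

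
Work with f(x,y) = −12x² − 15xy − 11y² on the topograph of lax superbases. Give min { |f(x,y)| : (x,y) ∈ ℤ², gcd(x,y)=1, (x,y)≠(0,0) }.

translate: b→-9 (≡15 mod 24), so (12,15,11)→(12,-9,8)
flip: (12,-9,8)→(8,9,12)
translate: b→-7 (≡9 mod 16), so (8,9,12)→(8,-7,11)
reduced (well bottom): (8,-7,11) with a≤c, −a<b≤a
well minimum |f| = |-8| = 8 (negative-definite)

8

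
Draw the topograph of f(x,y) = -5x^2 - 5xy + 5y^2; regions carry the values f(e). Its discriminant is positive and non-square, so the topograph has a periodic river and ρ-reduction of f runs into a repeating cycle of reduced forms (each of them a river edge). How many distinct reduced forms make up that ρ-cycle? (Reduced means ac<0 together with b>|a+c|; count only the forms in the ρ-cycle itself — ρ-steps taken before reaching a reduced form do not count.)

D = 125, ⌊√D⌋ = 11
descent: ρ → (5,5,-5)  [lands on river]
river: ρ → (-5,5,5)
ρ-cycle length = 2 (tail of 1 descent step not counted)

2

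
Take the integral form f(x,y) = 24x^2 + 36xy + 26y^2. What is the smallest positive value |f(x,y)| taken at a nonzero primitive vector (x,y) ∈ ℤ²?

translate: b→-12 (≡36 mod 48), so (24,36,26)→(24,-12,14)
flip: (24,-12,14)→(14,12,24)
reduced (well bottom): (14,12,24) with a≤c, −a<b≤a
well minimum = a = 14

14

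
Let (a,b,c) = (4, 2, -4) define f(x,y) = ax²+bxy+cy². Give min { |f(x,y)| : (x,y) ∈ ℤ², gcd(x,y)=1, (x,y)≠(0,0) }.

river: ρ → (-4,6,2)
river: ρ → (2,6,-4)
river: ρ → (-4,2,4)
river: ρ → (4,6,-2)
river: ρ → (-2,6,4)
river: ρ → (4,2,-4)
closes: descent 0, river 6
min |a| on river = 2

2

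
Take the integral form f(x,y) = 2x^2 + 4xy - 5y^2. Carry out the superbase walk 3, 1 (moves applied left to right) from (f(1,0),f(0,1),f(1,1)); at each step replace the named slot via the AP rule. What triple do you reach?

start (2,-5,1) = (f(1,0),f(0,1),f(1,1))
replace slot 3: 2·(2+(-5)) − 1 = -7 → (2,-5,-7)
replace slot 1: 2·((-5)+(-7)) − 2 = -26 → (-26,-5,-7)

-26,-5,-7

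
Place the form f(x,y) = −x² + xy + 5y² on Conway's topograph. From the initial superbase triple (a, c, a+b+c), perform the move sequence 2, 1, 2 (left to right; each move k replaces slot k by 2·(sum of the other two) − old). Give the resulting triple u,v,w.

start (-1,5,5) = (f(1,0),f(0,1),f(1,1))
replace slot 2: 2·((-1)+5) − 5 = 3 → (-1,3,5)
replace slot 1: 2·(3+5) − (-1) = 17 → (17,3,5)
replace slot 2: 2·(17+5) − 3 = 41 → (17,41,5)

17,41,5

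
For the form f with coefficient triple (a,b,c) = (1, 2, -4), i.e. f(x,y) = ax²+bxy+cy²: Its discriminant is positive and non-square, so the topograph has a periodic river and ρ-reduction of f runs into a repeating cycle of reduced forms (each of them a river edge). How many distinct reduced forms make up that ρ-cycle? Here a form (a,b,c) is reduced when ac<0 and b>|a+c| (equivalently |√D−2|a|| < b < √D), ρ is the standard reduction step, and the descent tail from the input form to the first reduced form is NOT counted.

D = 20, ⌊√D⌋ = 4
descent: ρ → (-4,-2,1)
descent: ρ → (1,4,-1)  [lands on river]
river: ρ → (-1,4,1)
ρ-cycle length = 2 (tail of 2 descent steps not counted)

2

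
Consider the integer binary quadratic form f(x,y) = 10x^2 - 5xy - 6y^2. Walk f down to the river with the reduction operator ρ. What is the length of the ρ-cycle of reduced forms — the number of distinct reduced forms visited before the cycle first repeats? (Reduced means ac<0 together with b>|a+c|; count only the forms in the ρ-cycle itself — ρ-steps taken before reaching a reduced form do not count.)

D = 265, ⌊√D⌋ = 16
descent: ρ → (-6,5,10)  [lands on river]
river: ρ → (10,15,-1)
river: ρ → (-1,15,10)
river: ρ → (10,5,-6)
river: ρ → (-6,7,9)
river: ρ → (9,11,-4)
river: ρ → (-4,13,6)
river: ρ → (6,11,-6)
river: ρ → (-6,13,4)
river: ρ → (4,11,-9)
river: ρ → (-9,7,6)
river: ρ → (6,5,-10)
river: ρ → (-10,15,1)
river: ρ → (1,15,-10)
river: ρ → (-10,5,6)
river: ρ → (6,7,-9)
river: ρ → (-9,11,4)
river: ρ → (4,13,-6)
river: ρ → (-6,11,6)
river: ρ → (6,13,-4)
river: ρ → (-4,11,9)
river: ρ → (9,7,-6)
ρ-cycle length = 22 (tail of 1 descent step not counted)

22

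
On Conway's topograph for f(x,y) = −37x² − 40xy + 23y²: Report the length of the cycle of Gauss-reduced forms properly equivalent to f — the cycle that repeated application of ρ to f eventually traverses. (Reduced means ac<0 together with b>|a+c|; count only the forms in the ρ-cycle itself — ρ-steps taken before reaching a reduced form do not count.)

D = 5004, ⌊√D⌋ = 70
descent: ρ → (23,40,-37)  [lands on river]
river: ρ → (-37,34,26)
river: ρ → (26,70,-1)
river: ρ → (-1,70,26)
river: ρ → (26,34,-37)
river: ρ → (-37,40,23)
river: ρ → (23,52,-25)
river: ρ → (-25,48,27)
river: ρ → (27,60,-13)
river: ρ → (-13,70,2)
river: ρ → (2,70,-13)
river: ρ → (-13,60,27)
river: ρ → (27,48,-25)
river: ρ → (-25,52,23)
ρ-cycle length = 14 (tail of 1 descent step not counted)

14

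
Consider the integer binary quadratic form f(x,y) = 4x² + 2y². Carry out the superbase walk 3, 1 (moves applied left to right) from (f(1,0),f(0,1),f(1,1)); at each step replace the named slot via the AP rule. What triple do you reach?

start (4,2,6) = (f(1,0),f(0,1),f(1,1))
replace slot 3: 2·(4+2) − 6 = 6 → (4,2,6)
replace slot 1: 2·(2+6) − 4 = 12 → (12,2,6)

12,2,6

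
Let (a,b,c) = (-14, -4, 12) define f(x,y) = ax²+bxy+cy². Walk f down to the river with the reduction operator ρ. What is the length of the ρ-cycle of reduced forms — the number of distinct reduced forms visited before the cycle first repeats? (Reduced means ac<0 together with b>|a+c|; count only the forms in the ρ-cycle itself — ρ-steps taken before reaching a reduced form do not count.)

D = 688, ⌊√D⌋ = 26
descent: ρ → (12,4,-14)  [lands on river]
river: ρ → (-14,24,2)
river: ρ → (2,24,-14)
river: ρ → (-14,4,12)
river: ρ → (12,20,-6)
river: ρ → (-6,16,18)
river: ρ → (18,20,-4)
river: ρ → (-4,20,18)
river: ρ → (18,16,-6)
river: ρ → (-6,20,12)
ρ-cycle length = 10 (tail of 1 descent step not counted)

10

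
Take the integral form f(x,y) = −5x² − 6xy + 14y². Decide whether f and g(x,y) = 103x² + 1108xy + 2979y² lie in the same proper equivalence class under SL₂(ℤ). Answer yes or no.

D₁ = 316, D₂ = 316
river cycle of f (length 6): (-5, 14, 6), (6, 10, -9), (-9, 8, 7), (7, 6, -10), (-10, 14, 3), (3, 16, -5)
river cycle of g (length 6): (-5, 14, 6), (6, 10, -9), (-9, 8, 7), (7, 6, -10), (-10, 14, 3), (3, 16, -5)
cycles coincide ⇒ equivalent

yes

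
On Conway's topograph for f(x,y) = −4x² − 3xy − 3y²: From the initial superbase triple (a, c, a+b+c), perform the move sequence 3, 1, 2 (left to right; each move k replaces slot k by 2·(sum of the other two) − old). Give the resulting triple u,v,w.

start (-4,-3,-10) = (f(1,0),f(0,1),f(1,1))
replace slot 3: 2·((-4)+(-3)) − (-10) = -4 → (-4,-3,-4)
replace slot 1: 2·((-3)+(-4)) − (-4) = -10 → (-10,-3,-4)
replace slot 2: 2·((-10)+(-4)) − (-3) = -25 → (-10,-25,-4)

-10,-25,-4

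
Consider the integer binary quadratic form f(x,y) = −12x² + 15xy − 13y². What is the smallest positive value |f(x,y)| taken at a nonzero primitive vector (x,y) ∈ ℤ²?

translate: b→9 (≡-15 mod 24), so (12,-15,13)→(12,9,10)
flip: (12,9,10)→(10,-9,12)
reduced (well bottom): (10,-9,12) with a≤c, −a<b≤a
well minimum |f| = |-10| = 10 (negative-definite)

10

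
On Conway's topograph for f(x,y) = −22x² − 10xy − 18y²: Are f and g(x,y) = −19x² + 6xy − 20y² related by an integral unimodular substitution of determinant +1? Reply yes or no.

D₁ = -1484, D₂ = -1484
f is negative-definite; reduce −f:
−f: flip: (22,10,18)→(18,-10,22)
−f: reduced (well bottom): (18,-10,22) with a≤c, −a<b≤a
flip sign back: reduced form of f is (-18,10,-22)
g is negative-definite; reduce −g:
−g: reduced (well bottom): (19,-6,20) with a≤c, −a<b≤a
flip sign back: reduced form of g is (-19,6,-20)
reduced forms (-18, 10, -22) vs (-19, 6, -20) ⇒ inequivalent

no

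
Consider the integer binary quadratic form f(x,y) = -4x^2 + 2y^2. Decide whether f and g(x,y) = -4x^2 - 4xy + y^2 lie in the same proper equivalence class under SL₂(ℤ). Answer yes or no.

D₁ = 32, D₂ = 32
river cycle of f (length 2): (2, 4, -2), (-2, 4, 2)
river cycle of g (length 2): (1, 4, -4), (-4, 4, 1)
cycles differ ⇒ inequivalent

no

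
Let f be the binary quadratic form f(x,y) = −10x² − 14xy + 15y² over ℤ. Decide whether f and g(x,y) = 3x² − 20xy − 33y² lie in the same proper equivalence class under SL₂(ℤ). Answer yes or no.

D₁ = 796, D₂ = 796
river cycle of f (length 20): (15, 14, -10), (-10, 26, 3), (3, 28, -1), (-1, 28, 3), (3, 26, -10), (-10, 14, 15), (15, 16, -9), (-9, 20, 11), (11, 24, -5), (-5, 26, 6), … (10 more)
river cycle of g (length 20): (3, 28, -1), (-1, 28, 3), (3, 26, -10), (-10, 14, 15), (15, 16, -9), (-9, 20, 11), (11, 24, -5), (-5, 26, 6), (6, 22, -13), (-13, 4, 15), … (10 more)
cycles coincide ⇒ equivalent

yes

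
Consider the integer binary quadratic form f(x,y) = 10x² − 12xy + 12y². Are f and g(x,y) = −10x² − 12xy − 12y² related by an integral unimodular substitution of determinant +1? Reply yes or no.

D₁ = -336, D₂ = -336
f: translate: b→8 (≡-12 mod 20), so (10,-12,12)→(10,8,10)
f: reduced (well bottom): (10,8,10) with a≤c, −a<b≤a
g is negative-definite; reduce −g:
−g: translate: b→-8 (≡12 mod 20), so (10,12,12)→(10,-8,10)
−g: flip: (10,-8,10)→(10,8,10)
−g: reduced (well bottom): (10,8,10) with a≤c, −a<b≤a
flip sign back: reduced form of g is (-10,-8,-10)
reduced forms (10, 8, 10) vs (-10, -8, -10) ⇒ inequivalent

no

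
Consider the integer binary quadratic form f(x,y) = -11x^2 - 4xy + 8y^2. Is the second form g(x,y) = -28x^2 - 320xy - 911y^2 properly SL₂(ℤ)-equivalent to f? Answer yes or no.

D₁ = 368, D₂ = 368
river cycle of f (length 8): (8, 4, -11), (-11, 18, 1), (1, 18, -11), (-11, 4, 8), (8, 12, -7), (-7, 16, 4), (4, 16, -7), (-7, 12, 8)
river cycle of g (length 8): (1, 18, -11), (-11, 4, 8), (8, 12, -7), (-7, 16, 4), (4, 16, -7), (-7, 12, 8), (8, 4, -11), (-11, 18, 1)
cycles coincide ⇒ equivalent

yes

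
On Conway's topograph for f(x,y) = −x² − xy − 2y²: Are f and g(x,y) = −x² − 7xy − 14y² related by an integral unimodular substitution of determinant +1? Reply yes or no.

D₁ = -7, D₂ = -7
f is negative-definite; reduce −f:
−f: reduced (well bottom): (1,1,2) with a≤c, −a<b≤a
flip sign back: reduced form of f is (-1,-1,-2)
g is negative-definite; reduce −g:
−g: translate: b→1 (≡7 mod 2), so (1,7,14)→(1,1,2)
−g: reduced (well bottom): (1,1,2) with a≤c, −a<b≤a
flip sign back: reduced form of g is (-1,-1,-2)
reduced forms (-1, -1, -2) vs (-1, -1, -2) ⇒ equivalent

yes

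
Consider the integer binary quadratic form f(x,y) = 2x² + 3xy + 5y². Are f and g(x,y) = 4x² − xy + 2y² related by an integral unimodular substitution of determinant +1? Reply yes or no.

D₁ = -31, D₂ = -31
f: translate: b→-1 (≡3 mod 4), so (2,3,5)→(2,-1,4)
f: reduced (well bottom): (2,-1,4) with a≤c, −a<b≤a
g: flip: (4,-1,2)→(2,1,4)
g: reduced (well bottom): (2,1,4) with a≤c, −a<b≤a
reduced forms (2, -1, 4) vs (2, 1, 4) ⇒ inequivalent

no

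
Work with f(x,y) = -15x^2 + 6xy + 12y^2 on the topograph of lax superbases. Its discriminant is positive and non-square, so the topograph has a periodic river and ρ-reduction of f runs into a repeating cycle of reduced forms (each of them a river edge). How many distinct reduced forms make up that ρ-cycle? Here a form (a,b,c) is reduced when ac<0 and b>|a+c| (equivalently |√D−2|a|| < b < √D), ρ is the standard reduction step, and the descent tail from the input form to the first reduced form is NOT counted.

D = 756, ⌊√D⌋ = 27
river: ρ → (12,18,-9)
river: ρ → (-9,18,12)
river: ρ → (12,6,-15)
river: ρ → (-15,24,3)
river: ρ → (3,24,-15)
river: ρ → (-15,6,12)
ρ-cycle length = 6 (tail of 0 descent steps not counted)

6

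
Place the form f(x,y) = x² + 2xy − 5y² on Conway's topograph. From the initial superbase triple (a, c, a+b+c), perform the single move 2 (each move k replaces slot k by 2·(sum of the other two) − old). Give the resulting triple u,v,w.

start (1,-5,-2) = (f(1,0),f(0,1),f(1,1))
replace slot 2: 2·(1+(-2)) − (-5) = 3 → (1,3,-2)

1,3,-2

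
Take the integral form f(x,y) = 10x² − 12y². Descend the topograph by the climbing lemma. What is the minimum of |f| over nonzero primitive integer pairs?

descent: ρ → (-12,0,10)
descent: ρ → (10,20,-2)  [lands on river]
river: ρ → (-2,20,10)
closes: descent 2, river 2
min |a| on river = 2

2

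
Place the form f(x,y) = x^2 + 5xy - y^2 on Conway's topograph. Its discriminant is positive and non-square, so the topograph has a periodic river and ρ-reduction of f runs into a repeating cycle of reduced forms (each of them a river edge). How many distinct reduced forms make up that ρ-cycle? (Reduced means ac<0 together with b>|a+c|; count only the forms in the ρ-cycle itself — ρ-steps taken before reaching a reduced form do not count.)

D = 29, ⌊√D⌋ = 5
river: ρ → (-1,5,1)
river: ρ → (1,5,-1)
ρ-cycle length = 2 (tail of 0 descent steps not counted)

2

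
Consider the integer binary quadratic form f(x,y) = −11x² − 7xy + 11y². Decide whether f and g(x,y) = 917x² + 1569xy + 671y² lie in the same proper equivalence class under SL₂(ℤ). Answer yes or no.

D₁ = 533, D₂ = 533
river cycle of f (length 10): (11, 7, -11), (-11, 15, 7), (7, 13, -13), (-13, 13, 7), (7, 15, -11), (-11, 7, 11), (11, 15, -7), (-7, 13, 13), (13, 13, -7), (-7, 15, 11)
river cycle of g (length 10): (-7, 15, 11), (11, 7, -11), (-11, 15, 7), (7, 13, -13), (-13, 13, 7), (7, 15, -11), (-11, 7, 11), (11, 15, -7), (-7, 13, 13), (13, 13, -7)
cycles coincide ⇒ equivalent

yes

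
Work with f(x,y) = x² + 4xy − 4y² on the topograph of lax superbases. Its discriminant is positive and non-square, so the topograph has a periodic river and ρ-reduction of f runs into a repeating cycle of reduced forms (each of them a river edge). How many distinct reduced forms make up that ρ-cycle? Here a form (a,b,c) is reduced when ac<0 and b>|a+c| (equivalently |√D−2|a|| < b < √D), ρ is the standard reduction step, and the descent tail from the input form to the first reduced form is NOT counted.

D = 32, ⌊√D⌋ = 5
river: ρ → (-4,4,1)
river: ρ → (1,4,-4)
ρ-cycle length = 2 (tail of 0 descent steps not counted)

2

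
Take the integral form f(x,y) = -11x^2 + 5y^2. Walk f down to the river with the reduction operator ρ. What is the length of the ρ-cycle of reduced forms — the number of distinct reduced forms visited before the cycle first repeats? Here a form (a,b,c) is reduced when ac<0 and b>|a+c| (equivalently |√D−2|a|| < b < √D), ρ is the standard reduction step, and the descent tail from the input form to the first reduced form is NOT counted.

D = 220, ⌊√D⌋ = 14
descent: ρ → (5,10,-6)  [lands on river]
river: ρ → (-6,14,1)
river: ρ → (1,14,-6)
river: ρ → (-6,10,5)
ρ-cycle length = 4 (tail of 1 descent step not counted)

4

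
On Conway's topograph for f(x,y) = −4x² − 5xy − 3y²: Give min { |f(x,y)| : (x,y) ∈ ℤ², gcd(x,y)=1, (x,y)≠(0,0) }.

translate: b→-3 (≡5 mod 8), so (4,5,3)→(4,-3,2)
flip: (4,-3,2)→(2,3,4)
translate: b→-1 (≡3 mod 4), so (2,3,4)→(2,-1,3)
reduced (well bottom): (2,-1,3) with a≤c, −a<b≤a
well minimum |f| = |-2| = 2 (negative-definite)

2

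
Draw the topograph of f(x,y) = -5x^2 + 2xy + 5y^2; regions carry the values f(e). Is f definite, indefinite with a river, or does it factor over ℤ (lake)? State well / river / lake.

D = b²−4ac = 2² − 4·(-5)·5 = 104
D > 0 non-square ⇒ indefinite ⇒ periodic river

river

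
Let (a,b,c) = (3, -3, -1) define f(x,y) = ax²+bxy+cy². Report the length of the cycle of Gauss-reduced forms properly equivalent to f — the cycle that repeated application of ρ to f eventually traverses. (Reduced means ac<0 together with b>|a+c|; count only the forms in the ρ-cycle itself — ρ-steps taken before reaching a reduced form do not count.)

D = 21, ⌊√D⌋ = 4
descent: ρ → (-1,3,3)  [lands on river]
river: ρ → (3,3,-1)
ρ-cycle length = 2 (tail of 1 descent step not counted)

2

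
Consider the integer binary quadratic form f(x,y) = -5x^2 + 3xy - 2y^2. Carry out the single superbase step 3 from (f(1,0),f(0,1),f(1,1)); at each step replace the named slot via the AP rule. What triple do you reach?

start (-5,-2,-4) = (f(1,0),f(0,1),f(1,1))
replace slot 3: 2·((-5)+(-2)) − (-4) = -10 → (-5,-2,-10)

-5,-2,-10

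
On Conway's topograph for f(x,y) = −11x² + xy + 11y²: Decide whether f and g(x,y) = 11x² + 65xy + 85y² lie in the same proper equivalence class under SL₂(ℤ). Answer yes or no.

D₁ = 485, D₂ = 485
river cycle of f (length 6): (11, 21, -1), (-1, 21, 11), (11, 1, -11), (-11, 21, 1), (1, 21, -11), (-11, 1, 11)
river cycle of g (length 6): (11, 21, -1), (-1, 21, 11), (11, 1, -11), (-11, 21, 1), (1, 21, -11), (-11, 1, 11)
cycles coincide ⇒ equivalent

yes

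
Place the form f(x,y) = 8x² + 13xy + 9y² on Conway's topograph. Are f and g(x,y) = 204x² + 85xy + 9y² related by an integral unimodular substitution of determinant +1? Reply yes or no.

D₁ = -119, D₂ = -119
f: translate: b→-3 (≡13 mod 16), so (8,13,9)→(8,-3,4)
f: flip: (8,-3,4)→(4,3,8)
f: reduced (well bottom): (4,3,8) with a≤c, −a<b≤a
g: flip: (204,85,9)→(9,-85,204)
g: translate: b→5 (≡-85 mod 18), so (9,-85,204)→(9,5,4)
g: flip: (9,5,4)→(4,-5,9)
g: translate: b→3 (≡-5 mod 8), so (4,-5,9)→(4,3,8)
g: reduced (well bottom): (4,3,8) with a≤c, −a<b≤a
reduced forms (4, 3, 8) vs (4, 3, 8) ⇒ equivalent

yes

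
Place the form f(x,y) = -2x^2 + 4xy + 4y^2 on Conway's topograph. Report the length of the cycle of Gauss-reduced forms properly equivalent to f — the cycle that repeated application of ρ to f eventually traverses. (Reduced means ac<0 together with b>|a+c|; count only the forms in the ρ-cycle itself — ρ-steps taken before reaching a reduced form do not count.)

D = 48, ⌊√D⌋ = 6
river: ρ → (4,4,-2)
river: ρ → (-2,4,4)
ρ-cycle length = 2 (tail of 0 descent steps not counted)

2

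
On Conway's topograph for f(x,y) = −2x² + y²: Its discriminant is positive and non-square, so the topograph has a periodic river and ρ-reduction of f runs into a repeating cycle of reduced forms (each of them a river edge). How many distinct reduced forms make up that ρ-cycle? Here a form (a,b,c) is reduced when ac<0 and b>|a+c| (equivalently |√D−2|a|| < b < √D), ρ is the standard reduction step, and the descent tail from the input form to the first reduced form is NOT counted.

D = 8, ⌊√D⌋ = 2
descent: ρ → (1,2,-1)  [lands on river]
river: ρ → (-1,2,1)
ρ-cycle length = 2 (tail of 1 descent step not counted)

2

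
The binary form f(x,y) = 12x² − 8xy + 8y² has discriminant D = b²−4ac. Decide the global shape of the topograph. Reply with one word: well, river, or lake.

D = b²−4ac = (-8)² − 4·12·8 = -320
D < 0 ⇒ definite ⇒ every region one sign ⇒ single well

well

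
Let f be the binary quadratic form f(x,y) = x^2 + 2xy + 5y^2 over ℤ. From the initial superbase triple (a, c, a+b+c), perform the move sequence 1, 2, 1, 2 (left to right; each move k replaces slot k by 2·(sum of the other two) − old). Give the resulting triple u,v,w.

start (1,5,8) = (f(1,0),f(0,1),f(1,1))
replace slot 1: 2·(5+8) − 1 = 25 → (25,5,8)
replace slot 2: 2·(25+8) − 5 = 61 → (25,61,8)
replace slot 1: 2·(61+8) − 25 = 113 → (113,61,8)
replace slot 2: 2·(113+8) − 61 = 181 → (113,181,8)

113,181,8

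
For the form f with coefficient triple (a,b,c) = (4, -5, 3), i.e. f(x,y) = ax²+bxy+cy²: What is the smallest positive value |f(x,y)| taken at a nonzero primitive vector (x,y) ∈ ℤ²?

translate: b→3 (≡-5 mod 8), so (4,-5,3)→(4,3,2)
flip: (4,3,2)→(2,-3,4)
translate: b→1 (≡-3 mod 4), so (2,-3,4)→(2,1,3)
reduced (well bottom): (2,1,3) with a≤c, −a<b≤a
well minimum = a = 2

2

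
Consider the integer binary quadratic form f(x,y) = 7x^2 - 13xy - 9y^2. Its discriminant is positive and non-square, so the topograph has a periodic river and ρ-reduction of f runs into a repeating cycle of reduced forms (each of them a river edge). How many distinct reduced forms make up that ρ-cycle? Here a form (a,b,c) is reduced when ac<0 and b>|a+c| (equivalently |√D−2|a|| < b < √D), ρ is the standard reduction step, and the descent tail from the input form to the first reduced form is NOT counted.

D = 421, ⌊√D⌋ = 20
descent: ρ → (-9,13,7)  [lands on river]
river: ρ → (7,15,-7)
river: ρ → (-7,13,9)
river: ρ → (9,5,-11)
river: ρ → (-11,17,3)
river: ρ → (3,19,-5)
river: ρ → (-5,11,15)
river: ρ → (15,19,-1)
river: ρ → (-1,19,15)
river: ρ → (15,11,-5)
river: ρ → (-5,19,3)
river: ρ → (3,17,-11)
river: ρ → (-11,5,9)
river: ρ → (9,13,-7)
river: ρ → (-7,15,7)
river: ρ → (7,13,-9)
river: ρ → (-9,5,11)
river: ρ → (11,17,-3)
river: ρ → (-3,19,5)
river: ρ → (5,11,-15)
river: ρ → (-15,19,1)
river: ρ → (1,19,-15)
river: ρ → (-15,11,5)
river: ρ → (5,19,-3)
river: ρ → (-3,17,11)
river: ρ → (11,5,-9)
ρ-cycle length = 26 (tail of 1 descent step not counted)

26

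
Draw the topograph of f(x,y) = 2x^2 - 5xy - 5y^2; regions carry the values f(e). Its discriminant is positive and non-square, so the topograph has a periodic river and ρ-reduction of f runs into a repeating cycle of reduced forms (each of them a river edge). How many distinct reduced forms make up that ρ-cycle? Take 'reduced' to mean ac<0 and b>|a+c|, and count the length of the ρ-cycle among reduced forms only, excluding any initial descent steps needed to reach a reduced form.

D = 65, ⌊√D⌋ = 8
descent: ρ → (-5,5,2)  [lands on river]
river: ρ → (2,7,-2)
river: ρ → (-2,5,5)
river: ρ → (5,5,-2)
river: ρ → (-2,7,2)
river: ρ → (2,5,-5)
ρ-cycle length = 6 (tail of 1 descent step not counted)

6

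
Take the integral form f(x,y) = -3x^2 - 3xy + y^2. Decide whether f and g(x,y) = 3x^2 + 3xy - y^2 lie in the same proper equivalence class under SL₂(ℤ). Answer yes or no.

D₁ = 21, D₂ = 21
river cycle of f (length 2): (1, 3, -3), (-3, 3, 1)
river cycle of g (length 2): (-1, 3, 3), (3, 3, -1)
cycles differ ⇒ inequivalent

no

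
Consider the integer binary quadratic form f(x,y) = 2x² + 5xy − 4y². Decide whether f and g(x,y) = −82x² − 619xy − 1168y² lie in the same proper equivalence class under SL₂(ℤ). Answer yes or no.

D₁ = 57, D₂ = 57
river cycle of f (length 6): (-4, 3, 3), (3, 3, -4), (-4, 5, 2), (2, 7, -1), (-1, 7, 2), (2, 5, -4)
river cycle of g (length 6): (-4, 3, 3), (3, 3, -4), (-4, 5, 2), (2, 7, -1), (-1, 7, 2), (2, 5, -4)
cycles coincide ⇒ equivalent

yes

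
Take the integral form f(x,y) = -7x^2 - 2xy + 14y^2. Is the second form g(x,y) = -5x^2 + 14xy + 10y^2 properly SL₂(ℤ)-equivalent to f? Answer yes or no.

D₁ = 396, D₂ = 396
river cycle of f (length 4): (-7, 12, 9), (9, 6, -10), (-10, 14, 5), (5, 16, -7)
river cycle of g (length 4): (10, 6, -9), (-9, 12, 7), (7, 16, -5), (-5, 14, 10)
cycles differ ⇒ inequivalent

no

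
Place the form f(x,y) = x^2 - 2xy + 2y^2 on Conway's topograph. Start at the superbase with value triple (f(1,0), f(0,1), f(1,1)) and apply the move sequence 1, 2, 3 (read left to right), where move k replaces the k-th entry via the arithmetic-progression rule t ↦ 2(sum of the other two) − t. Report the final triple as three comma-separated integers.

start (1,2,1) = (f(1,0),f(0,1),f(1,1))
replace slot 1: 2·(2+1) − 1 = 5 → (5,2,1)
replace slot 2: 2·(5+1) − 2 = 10 → (5,10,1)
replace slot 3: 2·(5+10) − 1 = 29 → (5,10,29)

5,10,29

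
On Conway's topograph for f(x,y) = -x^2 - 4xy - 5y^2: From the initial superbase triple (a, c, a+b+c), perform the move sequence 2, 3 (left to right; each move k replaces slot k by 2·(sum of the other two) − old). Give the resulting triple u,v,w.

start (-1,-5,-10) = (f(1,0),f(0,1),f(1,1))
replace slot 2: 2·((-1)+(-10)) − (-5) = -17 → (-1,-17,-10)
replace slot 3: 2·((-1)+(-17)) − (-10) = -26 → (-1,-17,-26)

-1,-17,-26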